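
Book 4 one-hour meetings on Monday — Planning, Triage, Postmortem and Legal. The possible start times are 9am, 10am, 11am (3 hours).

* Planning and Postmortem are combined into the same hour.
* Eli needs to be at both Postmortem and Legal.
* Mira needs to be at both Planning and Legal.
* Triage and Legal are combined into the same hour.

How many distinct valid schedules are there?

6

Splitting on Planning: it can be 9am (2), 10am (2), 11am (2). Listing each branch's schedules as (Triage, Postmortem, Legal):
Planning=9am: (10am,9am,10am) (11am,9am,11am) — 2.
Planning=10am: (9am,10am,9am) (11am,10am,11am) — 2.
Planning=11am: (9am,11am,9am) (10am,11am,10am) — 2.
Summing: 2 + 2 + 2 = 6.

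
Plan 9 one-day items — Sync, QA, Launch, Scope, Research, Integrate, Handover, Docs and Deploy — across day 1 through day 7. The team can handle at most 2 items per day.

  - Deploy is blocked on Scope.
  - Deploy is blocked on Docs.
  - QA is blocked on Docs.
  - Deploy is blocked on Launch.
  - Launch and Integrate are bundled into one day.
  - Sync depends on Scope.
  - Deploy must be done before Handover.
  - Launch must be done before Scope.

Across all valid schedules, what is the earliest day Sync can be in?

day 3

Precedence pushes Sync to at least day 3.
Sync at day 3 is achievable: Scope -> day 2, Research -> day 5, Docs -> day 2, Launch -> day 1, Sync -> day 3, Deploy -> day 3, QA -> day 4, Handover -> day 4, Integrate -> day 1.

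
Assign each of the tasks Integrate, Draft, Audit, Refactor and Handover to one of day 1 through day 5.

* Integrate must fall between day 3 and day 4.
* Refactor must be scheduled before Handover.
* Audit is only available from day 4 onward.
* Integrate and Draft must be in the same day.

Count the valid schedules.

40

Splitting on Integrate: it can be day 3 (20), day 4 (20). Listing each branch's schedules as (Draft, Audit, Refactor, Handover) by day number:
Integrate=day 3: (3,4,1,2) (3,4,1,3) (3,4,1,4) (3,4,1,5) (3,4,2,3) (3,4,2,4) (3,4,2,5) (3,4,3,4) (3,4,3,5) (3,4,4,5) (3,5,1,2) (3,5,1,3) (3,5,1,4) (3,5,1,5) (3,5,2,3) (3,5,2,4) (3,5,2,5) (3,5,3,4) (3,5,3,5) (3,5,4,5) — 20.
Integrate=day 4: (4,4,1,2) (4,4,1,3) (4,4,1,4) (4,4,1,5) (4,4,2,3) (4,4,2,4) (4,4,2,5) (4,4,3,4) (4,4,3,5) (4,4,4,5) (4,5,1,2) (4,5,1,3) (4,5,1,4) (4,5,1,5) (4,5,2,3) (4,5,2,4) (4,5,2,5) (4,5,3,4) (4,5,3,5) (4,5,4,5) — 20.
Summing: 20 + 20 = 40.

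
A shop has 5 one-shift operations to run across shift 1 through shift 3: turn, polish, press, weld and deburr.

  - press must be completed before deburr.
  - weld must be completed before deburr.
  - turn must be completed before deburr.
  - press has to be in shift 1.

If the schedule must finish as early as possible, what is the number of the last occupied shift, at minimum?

shift 2

The precedence chain requires at least 2 distinct shifts.
2 works (last occupied shift: shift 2): for example weld -> shift 1, polish -> shift 1, press -> shift 1, turn -> shift 1, deburr -> shift 2.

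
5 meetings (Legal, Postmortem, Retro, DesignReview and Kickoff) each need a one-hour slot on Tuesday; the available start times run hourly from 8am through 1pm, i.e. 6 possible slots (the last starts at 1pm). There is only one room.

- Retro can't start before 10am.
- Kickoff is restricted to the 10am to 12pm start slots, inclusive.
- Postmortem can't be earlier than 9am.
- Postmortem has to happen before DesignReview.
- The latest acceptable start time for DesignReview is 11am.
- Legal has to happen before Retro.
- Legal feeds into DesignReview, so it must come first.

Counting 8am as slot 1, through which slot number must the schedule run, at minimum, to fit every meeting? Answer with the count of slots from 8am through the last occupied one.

5

The precedence chain requires at least 2 distinct slots.
With at most 1 per slot and 5 meetings, at least 5 slots are needed.
Retro can't be placed before 10am — that is slot 3 counting from 8am — so the schedule must run through at least 3 slots.
5 works (last occupied slot: 12pm): for example Kickoff in 12pm, DesignReview in 11am, Retro in 10am, Postmortem in 9am, Legal in 8am.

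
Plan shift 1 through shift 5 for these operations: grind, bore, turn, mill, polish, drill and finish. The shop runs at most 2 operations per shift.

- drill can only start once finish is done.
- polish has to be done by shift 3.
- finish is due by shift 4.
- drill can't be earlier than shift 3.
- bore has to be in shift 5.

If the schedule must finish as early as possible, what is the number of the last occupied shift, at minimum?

shift 5

The precedence chain requires at least 2 distinct shifts.
With at most 2 per shift and 7 operations, at least 4 shifts are needed.
bore can't be placed before shift 5, so the schedule must run through at least shift 5.
5 works (last occupied shift: shift 5): for example finish=shift 1, bore=shift 5, turn=shift 2, grind=shift 2, polish=shift 1, drill=shift 3, mill=shift 3.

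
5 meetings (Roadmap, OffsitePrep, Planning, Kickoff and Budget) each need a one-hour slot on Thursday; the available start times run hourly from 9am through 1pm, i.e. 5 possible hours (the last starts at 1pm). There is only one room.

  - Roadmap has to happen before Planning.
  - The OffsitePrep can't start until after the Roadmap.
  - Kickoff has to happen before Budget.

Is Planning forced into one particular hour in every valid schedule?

Planning can be 10am (e.g. Planning in 10am, Budget in 1pm, OffsitePrep in 11am, Kickoff in 12pm, Roadmap in 9am) or 11am (e.g. Roadmap -> 9am, Budget -> 1pm, OffsitePrep -> 10am, Kickoff -> 12pm, Planning -> 11am).

No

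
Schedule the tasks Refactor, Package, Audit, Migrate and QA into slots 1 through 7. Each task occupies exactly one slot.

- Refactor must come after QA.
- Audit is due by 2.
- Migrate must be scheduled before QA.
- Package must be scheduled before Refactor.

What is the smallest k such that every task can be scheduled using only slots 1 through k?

3

The precedence chain requires at least 3 distinct slots.
3 works (last occupied slot: 3): for example Migrate -> 1; Package -> 1; Audit -> 1; Refactor -> 3; QA -> 2.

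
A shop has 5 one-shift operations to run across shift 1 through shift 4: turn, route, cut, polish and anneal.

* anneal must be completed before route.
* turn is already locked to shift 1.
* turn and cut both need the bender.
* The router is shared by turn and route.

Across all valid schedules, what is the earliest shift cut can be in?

shift 2

cut at shift 2 is achievable: polish=shift 1; route=shift 2; anneal=shift 1; cut=shift 2; turn=shift 1.
Nothing earlier works — the conflict constraints rule out every shift before shift 2.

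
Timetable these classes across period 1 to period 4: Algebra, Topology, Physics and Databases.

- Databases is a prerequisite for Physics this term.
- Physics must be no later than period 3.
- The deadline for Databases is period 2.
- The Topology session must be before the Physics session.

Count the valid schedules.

20

Splitting on Algebra: it can be period 1 (5), period 2 (5), period 3 (5), period 4 (5). Listing each branch's schedules as (Topology, Physics, Databases) by period number:
Algebra=period 1: (1,2,1) (1,3,1) (1,3,2) (2,3,1) (2,3,2) — 5.
Algebra=period 2: (1,2,1) (1,3,1) (1,3,2) (2,3,1) (2,3,2) — 5.
Algebra=period 3: (1,2,1) (1,3,1) (1,3,2) (2,3,1) (2,3,2) — 5.
Algebra=period 4: (1,2,1) (1,3,1) (1,3,2) (2,3,1) (2,3,2) — 5.
Summing: 5 + 5 + 5 + 5 = 20.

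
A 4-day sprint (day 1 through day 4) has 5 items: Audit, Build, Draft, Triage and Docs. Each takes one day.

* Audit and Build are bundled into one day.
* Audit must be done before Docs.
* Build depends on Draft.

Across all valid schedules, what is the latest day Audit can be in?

Audit must be in the same day as Build, which can't be before day 2, so Audit is at least day 2; downstream work caps Audit at day 3.
Audit at day 3 is achievable: Docs -> day 4, Draft -> day 1, Build -> day 3, Audit -> day 3, Triage -> day 1.

day 3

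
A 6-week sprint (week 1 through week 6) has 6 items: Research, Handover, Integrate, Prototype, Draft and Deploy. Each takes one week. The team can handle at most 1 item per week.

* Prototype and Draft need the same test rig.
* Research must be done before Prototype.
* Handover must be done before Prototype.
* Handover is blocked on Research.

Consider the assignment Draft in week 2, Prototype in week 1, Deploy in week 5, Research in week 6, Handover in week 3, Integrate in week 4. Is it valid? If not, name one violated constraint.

Invalid. Research must be done before Prototype.

Research must be done before Prototype — violated.
Handover is blocked on Research — violated.
Handover must be done before Prototype — violated.
The team can handle at most 1 item per week — holds.
Prototype and Draft need the same test rig — holds.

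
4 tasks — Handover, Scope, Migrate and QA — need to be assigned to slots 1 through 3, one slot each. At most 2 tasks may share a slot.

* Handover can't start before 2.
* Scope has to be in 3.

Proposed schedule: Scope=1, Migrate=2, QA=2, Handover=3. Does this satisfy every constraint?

No — it violates: Scope has to be in 3

At most 2 tasks may share a slot — holds.
Handover can't start before 2 — holds.
Scope has to be in 3 — violated.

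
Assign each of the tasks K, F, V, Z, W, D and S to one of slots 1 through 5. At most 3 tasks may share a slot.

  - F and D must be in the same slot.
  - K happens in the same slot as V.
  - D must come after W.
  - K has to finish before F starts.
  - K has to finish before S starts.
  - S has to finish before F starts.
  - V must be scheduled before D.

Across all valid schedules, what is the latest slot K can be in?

3

Downstream work caps K at 3.
K at 3 is achievable: W=1, F=5, K=3, S=4, V=3, D=5, Z=1.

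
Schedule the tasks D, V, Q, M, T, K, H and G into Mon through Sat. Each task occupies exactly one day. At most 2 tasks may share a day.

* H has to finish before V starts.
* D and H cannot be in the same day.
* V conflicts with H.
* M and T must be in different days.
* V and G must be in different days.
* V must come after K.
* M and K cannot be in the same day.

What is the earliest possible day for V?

Tue

Precedence pushes V to at least Tue.
V at Tue is achievable: M=Wed, T=Thu, V=Tue, Q=Wed, H=Mon, K=Mon, D=Tue, G=Thu.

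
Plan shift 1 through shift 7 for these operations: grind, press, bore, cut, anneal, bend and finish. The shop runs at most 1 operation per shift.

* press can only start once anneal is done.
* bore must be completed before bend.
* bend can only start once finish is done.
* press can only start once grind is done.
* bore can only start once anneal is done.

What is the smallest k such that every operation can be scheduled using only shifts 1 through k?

The precedence chain requires at least 3 distinct shifts.
With at most 1 per shift and 7 operations, at least 7 shifts are needed.
7 works (last occupied shift: shift 7): for example press=shift 3; bore=shift 4; anneal=shift 1; bend=shift 6; cut=shift 7; grind=shift 2; finish=shift 5.

7 shifts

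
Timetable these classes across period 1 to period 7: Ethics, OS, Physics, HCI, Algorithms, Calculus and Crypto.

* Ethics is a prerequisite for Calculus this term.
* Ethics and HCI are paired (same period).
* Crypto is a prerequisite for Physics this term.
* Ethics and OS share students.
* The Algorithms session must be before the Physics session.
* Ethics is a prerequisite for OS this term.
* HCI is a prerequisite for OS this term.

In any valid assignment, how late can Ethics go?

period 6

Downstream work caps Ethics at period 6.
Ethics at period 6 is achievable: Calculus=period 7; Crypto=period 1; Algorithms=period 1; Physics=period 2; Ethics=period 6; HCI=period 6; OS=period 7.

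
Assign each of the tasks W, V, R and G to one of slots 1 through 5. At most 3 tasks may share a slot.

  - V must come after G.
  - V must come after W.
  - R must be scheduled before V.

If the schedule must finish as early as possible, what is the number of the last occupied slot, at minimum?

slot 2

The precedence chain requires at least 2 distinct slots.
With at most 3 per slot and 4 tasks, at least 2 slots are needed.
2 works (last occupied slot: 2): for example G=1, W=1, V=2, R=1.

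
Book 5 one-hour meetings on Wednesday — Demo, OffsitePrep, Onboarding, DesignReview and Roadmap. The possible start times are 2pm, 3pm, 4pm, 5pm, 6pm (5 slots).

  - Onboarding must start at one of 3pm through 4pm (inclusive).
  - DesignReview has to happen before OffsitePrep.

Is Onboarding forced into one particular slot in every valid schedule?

No

Onboarding can be 3pm (e.g. OffsitePrep=3pm; DesignReview=2pm; Onboarding=3pm; Demo=2pm; Roadmap=2pm) or 4pm (e.g. DesignReview in 2pm; Roadmap in 2pm; OffsitePrep in 3pm; Demo in 2pm; Onboarding in 4pm).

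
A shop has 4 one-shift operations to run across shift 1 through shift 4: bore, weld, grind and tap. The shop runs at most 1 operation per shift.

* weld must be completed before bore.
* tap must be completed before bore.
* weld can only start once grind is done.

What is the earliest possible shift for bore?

Precedence pushes bore to at least shift 3.
bore at shift 4 is achievable: tap=shift 3; weld=shift 2; grind=shift 1; bore=shift 4.
Nothing earlier works — the capacity limit rule out every shift before shift 4.

shift 4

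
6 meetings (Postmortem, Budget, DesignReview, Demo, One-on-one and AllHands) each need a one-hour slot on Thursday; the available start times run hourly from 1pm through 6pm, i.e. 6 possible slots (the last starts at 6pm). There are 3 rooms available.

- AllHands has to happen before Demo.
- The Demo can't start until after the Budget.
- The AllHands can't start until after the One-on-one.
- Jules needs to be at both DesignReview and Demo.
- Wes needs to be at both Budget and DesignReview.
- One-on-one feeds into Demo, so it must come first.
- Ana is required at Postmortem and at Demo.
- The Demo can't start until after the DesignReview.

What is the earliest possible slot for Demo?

Precedence pushes Demo to at least 3pm.
Demo at 3pm is achievable: Demo in 3pm; Postmortem in 1pm; DesignReview in 2pm; AllHands in 2pm; One-on-one in 1pm; Budget in 1pm.

3pm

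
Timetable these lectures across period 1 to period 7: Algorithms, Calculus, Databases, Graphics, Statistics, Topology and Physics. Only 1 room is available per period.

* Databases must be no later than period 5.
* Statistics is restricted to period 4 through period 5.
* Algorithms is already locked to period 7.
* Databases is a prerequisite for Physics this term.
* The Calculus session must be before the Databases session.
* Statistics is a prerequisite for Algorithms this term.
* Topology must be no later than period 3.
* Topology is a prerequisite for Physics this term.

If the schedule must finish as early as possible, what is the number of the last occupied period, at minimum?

The precedence chain requires at least 3 distinct periods.
With at most 1 per period and 7 lectures, at least 7 periods are needed.
Algorithms can't be placed before period 7, so the schedule must run through at least period 7.
7 works (last occupied period: period 7): for example Graphics -> period 6, Physics -> period 5, Databases -> period 3, Topology -> period 1, Calculus -> period 2, Algorithms -> period 7, Statistics -> period 4.

7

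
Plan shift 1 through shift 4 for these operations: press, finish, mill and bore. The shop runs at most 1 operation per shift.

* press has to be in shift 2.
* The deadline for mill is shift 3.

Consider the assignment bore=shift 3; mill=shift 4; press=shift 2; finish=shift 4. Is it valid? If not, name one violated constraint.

The shop runs at most 1 operation per shift — violated.
press has to be in shift 2 — holds.
The deadline for mill is shift 3 — violated.

No — it violates: The deadline for mill is shift 3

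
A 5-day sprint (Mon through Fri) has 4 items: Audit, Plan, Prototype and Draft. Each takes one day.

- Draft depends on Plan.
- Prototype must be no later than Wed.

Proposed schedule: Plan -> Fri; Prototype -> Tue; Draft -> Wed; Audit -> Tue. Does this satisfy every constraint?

Prototype must be no later than Wed — holds.
Draft depends on Plan — violated.

No — it violates: Draft depends on Plan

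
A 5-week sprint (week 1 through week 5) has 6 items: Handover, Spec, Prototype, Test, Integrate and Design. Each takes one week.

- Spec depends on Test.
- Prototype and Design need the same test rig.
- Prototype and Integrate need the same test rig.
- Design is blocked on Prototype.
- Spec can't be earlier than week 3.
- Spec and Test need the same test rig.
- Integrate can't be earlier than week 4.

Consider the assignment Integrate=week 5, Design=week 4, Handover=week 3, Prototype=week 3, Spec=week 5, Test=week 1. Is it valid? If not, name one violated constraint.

Prototype and Integrate need the same test rig — holds.
Prototype and Design need the same test rig — holds.
Spec depends on Test — holds.
Spec can't be earlier than week 3 — holds.
Spec and Test need the same test rig — holds.
Integrate can't be earlier than week 4 — holds.
Design is blocked on Prototype — holds.

Yes, all constraints hold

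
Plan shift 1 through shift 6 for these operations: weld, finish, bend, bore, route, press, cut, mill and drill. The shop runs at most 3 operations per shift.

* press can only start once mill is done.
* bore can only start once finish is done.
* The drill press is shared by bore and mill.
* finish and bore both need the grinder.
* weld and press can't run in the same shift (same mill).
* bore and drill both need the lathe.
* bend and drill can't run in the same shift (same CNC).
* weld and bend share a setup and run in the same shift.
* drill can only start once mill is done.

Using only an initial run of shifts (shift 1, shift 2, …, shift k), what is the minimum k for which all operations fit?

The precedence chain requires at least 2 distinct shifts.
With at most 3 per shift and 9 operations, at least 3 shifts are needed.
3 works (last occupied shift: shift 3): for example cut -> shift 3, bend -> shift 2, weld -> shift 2, bore -> shift 2, finish -> shift 1, route -> shift 1, drill -> shift 3, press -> shift 3, mill -> shift 1.

3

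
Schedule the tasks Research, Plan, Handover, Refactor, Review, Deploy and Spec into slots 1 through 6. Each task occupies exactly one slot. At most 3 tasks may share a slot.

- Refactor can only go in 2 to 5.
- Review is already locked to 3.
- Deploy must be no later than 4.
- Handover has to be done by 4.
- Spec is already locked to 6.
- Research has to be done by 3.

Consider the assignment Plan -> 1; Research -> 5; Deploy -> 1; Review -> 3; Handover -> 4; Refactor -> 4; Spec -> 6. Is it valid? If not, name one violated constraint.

Invalid. Research has to be done by 3.

At most 3 tasks may share a slot — holds.
Handover has to be done by 4 — holds.
Deploy must be no later than 4 — holds.
Research has to be done by 3 — violated.
Spec is already locked to 6 — holds.
Review is already locked to 3 — holds.
Refactor can only go in 2 to 5 — holds.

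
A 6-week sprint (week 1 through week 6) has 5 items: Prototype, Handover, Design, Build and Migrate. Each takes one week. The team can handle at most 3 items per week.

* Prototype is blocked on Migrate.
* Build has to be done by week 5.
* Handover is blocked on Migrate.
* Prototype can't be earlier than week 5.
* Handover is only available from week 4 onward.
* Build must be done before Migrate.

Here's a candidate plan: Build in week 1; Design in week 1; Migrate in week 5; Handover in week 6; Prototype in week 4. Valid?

Prototype is blocked on Migrate — violated.
Build has to be done by week 5 — holds.
Build must be done before Migrate — holds.
Prototype can't be earlier than week 5 — violated.
The team can handle at most 3 items per week — holds.
Handover is only available from week 4 onward — holds.
Handover is blocked on Migrate — holds.

Invalid. Prototype is blocked on Migrate.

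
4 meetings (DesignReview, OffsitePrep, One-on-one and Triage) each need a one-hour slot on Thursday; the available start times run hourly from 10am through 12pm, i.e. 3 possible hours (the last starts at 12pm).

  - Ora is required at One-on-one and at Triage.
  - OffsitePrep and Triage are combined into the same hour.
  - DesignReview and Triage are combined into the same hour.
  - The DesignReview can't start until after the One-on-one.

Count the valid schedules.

3

Enumerating: OffsitePrep -> 11am; DesignReview -> 11am; One-on-one -> 10am; Triage -> 11am | DesignReview -> 12pm, Triage -> 12pm, OffsitePrep -> 12pm, One-on-one -> 10am | One-on-one -> 11am; OffsitePrep -> 12pm; Triage -> 12pm; DesignReview -> 12pm.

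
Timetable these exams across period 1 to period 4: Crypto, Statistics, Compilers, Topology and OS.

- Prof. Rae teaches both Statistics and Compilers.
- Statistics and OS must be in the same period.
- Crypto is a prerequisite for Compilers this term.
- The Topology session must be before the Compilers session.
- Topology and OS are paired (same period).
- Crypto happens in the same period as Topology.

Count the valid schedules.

Splitting on Crypto: it can be period 1 (3), period 2 (2), period 3 (1). Listing each branch's schedules as (Statistics, Compilers, Topology, OS) by period number:
Crypto=period 1: (1,2,1,1) (1,3,1,1) (1,4,1,1) — 3.
Crypto=period 2: (2,3,2,2) (2,4,2,2) — 2.
Crypto=period 3: (3,4,3,3) — 1.
Summing: 3 + 2 + 1 = 6.

6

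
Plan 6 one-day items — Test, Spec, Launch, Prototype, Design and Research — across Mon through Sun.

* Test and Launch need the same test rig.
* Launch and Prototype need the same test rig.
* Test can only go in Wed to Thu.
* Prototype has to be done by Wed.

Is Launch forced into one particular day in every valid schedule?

Launch can be Mon (e.g. Launch=Mon; Test=Wed; Prototype=Tue; Spec=Mon; Research=Mon; Design=Mon) or Tue (e.g. Launch=Tue; Research=Mon; Design=Mon; Spec=Mon; Prototype=Mon; Test=Wed).

No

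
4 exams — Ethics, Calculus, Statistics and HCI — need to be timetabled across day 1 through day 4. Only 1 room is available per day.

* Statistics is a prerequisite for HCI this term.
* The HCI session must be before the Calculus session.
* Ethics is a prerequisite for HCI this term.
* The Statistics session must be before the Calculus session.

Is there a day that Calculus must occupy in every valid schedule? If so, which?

day 4

Precedence pushes Calculus to at least day 3.
So Calculus is pinned to day 4.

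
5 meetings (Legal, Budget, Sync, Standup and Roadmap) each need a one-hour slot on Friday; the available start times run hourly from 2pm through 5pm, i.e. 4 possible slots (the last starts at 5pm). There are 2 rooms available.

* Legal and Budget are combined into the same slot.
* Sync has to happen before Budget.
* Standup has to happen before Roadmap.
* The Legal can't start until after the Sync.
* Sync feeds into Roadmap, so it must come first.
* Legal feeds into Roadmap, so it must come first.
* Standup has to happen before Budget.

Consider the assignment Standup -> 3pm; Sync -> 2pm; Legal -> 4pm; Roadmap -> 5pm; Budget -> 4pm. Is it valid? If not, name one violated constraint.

Valid

There are 2 rooms available — holds.
Sync has to happen before Budget — holds.
Standup has to happen before Roadmap — holds.
Standup has to happen before Budget — holds.
Legal feeds into Roadmap, so it must come first — holds.
Legal and Budget are combined into the same slot — holds.
The Legal can't start until after the Sync — holds.
Sync feeds into Roadmap, so it must come first — holds.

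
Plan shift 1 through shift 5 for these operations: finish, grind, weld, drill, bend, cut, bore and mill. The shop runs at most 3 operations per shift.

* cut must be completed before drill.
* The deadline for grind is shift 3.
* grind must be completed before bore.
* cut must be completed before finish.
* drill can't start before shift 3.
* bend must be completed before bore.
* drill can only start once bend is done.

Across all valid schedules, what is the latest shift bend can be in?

Downstream work caps bend at shift 4.
bend at shift 4 is achievable: drill -> shift 5, bend -> shift 4, bore -> shift 5, weld -> shift 1, grind -> shift 1, mill -> shift 2, cut -> shift 1, finish -> shift 2.

shift 4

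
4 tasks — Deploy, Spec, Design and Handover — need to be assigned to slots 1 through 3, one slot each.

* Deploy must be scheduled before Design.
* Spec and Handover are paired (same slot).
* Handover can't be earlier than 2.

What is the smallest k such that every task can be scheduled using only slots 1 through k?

The precedence chain requires at least 2 distinct slots.
2 works (last occupied slot: 2): for example Handover -> 2; Deploy -> 1; Design -> 2; Spec -> 2.

2 slots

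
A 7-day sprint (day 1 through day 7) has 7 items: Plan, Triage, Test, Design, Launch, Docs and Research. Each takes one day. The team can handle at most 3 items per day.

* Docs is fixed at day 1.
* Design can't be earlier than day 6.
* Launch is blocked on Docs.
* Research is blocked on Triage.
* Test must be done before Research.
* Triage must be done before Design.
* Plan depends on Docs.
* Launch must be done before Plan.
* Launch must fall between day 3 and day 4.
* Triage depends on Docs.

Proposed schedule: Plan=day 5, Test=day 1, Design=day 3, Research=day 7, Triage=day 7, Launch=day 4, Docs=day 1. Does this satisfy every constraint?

Docs is fixed at day 1 — holds.
Triage must be done before Design — violated.
Design can't be earlier than day 6 — violated.
Plan depends on Docs — holds.
Triage depends on Docs — holds.
The team can handle at most 3 items per day — holds.
Research is blocked on Triage — violated.
Test must be done before Research — holds.
Launch must be done before Plan — holds.
Launch is blocked on Docs — holds.
Launch must fall between day 3 and day 4 — holds.

Invalid. Triage must be done before Design.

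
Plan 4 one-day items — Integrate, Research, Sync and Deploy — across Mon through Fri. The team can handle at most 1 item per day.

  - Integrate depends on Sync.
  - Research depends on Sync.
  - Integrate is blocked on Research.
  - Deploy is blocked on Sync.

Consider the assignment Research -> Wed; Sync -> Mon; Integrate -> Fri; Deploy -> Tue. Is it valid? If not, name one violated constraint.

Yes, all constraints hold

Integrate is blocked on Research — holds.
Integrate depends on Sync — holds.
Research depends on Sync — holds.
Deploy is blocked on Sync — holds.
The team can handle at most 1 item per day — holds.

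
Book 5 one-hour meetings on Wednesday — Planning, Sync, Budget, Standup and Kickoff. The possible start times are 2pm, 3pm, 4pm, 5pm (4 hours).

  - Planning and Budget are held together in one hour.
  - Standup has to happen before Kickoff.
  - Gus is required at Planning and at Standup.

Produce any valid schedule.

Budget -> 3pm; Kickoff -> 3pm; Planning -> 3pm; Sync -> 2pm; Standup -> 2pm

Checking: Standup(2pm) before Kickoff(3pm); Planning(3pm) != Standup(2pm); Planning = Budget = 3pm.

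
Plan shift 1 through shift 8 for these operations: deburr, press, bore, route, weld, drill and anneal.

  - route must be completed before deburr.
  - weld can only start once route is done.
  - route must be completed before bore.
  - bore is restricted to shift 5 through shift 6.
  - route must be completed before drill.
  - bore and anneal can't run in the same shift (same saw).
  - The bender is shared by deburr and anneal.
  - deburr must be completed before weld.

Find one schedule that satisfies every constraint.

drill=shift 2, deburr=shift 2, weld=shift 3, route=shift 1, press=shift 1, bore=shift 5, anneal=shift 1

Checking: deburr(shift 2) before weld(shift 3); route(shift 1) before weld(shift 3); route(shift 1) before drill(shift 2); route(shift 1) before deburr(shift 2); route(shift 1) before bore(shift 5); bore(shift 5) != anneal(shift 1); deburr(shift 2) != anneal(shift 1); bore=shift 5 in [shift 5,shift 6].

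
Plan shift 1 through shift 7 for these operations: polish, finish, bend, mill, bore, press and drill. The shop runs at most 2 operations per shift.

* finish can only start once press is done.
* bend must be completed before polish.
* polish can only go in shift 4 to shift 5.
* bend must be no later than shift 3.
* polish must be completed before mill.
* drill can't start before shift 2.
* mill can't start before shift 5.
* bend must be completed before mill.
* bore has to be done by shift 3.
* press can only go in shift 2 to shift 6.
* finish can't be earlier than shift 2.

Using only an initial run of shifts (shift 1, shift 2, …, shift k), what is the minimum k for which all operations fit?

The precedence chain requires at least 3 distinct shifts.
With at most 2 per shift and 7 operations, at least 4 shifts are needed.
mill can't be placed before shift 5, so the schedule must run through at least shift 5.
5 works (last occupied shift: shift 5): for example bore -> shift 1, polish -> shift 4, bend -> shift 1, finish -> shift 3, mill -> shift 5, drill -> shift 2, press -> shift 2.

5 shifts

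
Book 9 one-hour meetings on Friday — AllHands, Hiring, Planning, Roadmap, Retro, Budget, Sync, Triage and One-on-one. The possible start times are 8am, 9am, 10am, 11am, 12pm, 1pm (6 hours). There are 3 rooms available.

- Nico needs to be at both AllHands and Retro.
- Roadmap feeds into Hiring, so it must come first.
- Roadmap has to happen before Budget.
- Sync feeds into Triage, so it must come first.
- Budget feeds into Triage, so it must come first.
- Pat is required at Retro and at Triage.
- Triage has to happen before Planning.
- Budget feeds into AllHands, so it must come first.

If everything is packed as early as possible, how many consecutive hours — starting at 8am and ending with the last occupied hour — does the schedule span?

The precedence chain requires at least 4 distinct hours.
With at most 3 per hour and 9 meetings, at least 3 hours are needed.
4 works (last occupied hour: 11am): for example AllHands=10am; Roadmap=8am; Triage=10am; Retro=8am; Sync=8am; One-on-one=9am; Hiring=9am; Budget=9am; Planning=11am.

4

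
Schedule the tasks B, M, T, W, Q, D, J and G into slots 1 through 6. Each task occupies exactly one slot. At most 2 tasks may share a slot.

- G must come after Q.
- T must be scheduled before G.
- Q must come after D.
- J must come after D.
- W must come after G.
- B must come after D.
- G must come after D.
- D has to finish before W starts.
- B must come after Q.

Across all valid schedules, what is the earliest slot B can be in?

Precedence pushes B to at least 3.
B at 3 is achievable: D -> 1; J -> 2; B -> 3; Q -> 2; T -> 1; G -> 3; W -> 4; M -> 4.

3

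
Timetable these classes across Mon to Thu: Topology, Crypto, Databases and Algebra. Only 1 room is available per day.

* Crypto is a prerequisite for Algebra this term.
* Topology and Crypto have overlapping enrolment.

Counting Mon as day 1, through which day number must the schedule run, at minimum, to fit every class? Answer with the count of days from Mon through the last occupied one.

4 days

The precedence chain requires at least 2 distinct days.
With at most 1 per day and 4 classes, at least 4 days are needed.
4 works (last occupied day: Thu): for example Algebra -> Tue; Databases -> Thu; Topology -> Wed; Crypto -> Mon.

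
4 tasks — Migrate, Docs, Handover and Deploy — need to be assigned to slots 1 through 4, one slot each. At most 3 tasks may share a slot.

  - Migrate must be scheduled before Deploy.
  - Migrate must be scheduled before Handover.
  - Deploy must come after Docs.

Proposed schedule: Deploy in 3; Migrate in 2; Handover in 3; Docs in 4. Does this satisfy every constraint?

At most 3 tasks may share a slot — holds.
Migrate must be scheduled before Deploy — holds.
Deploy must come after Docs — violated.
Migrate must be scheduled before Handover — holds.

No — it violates: Deploy must come after Docs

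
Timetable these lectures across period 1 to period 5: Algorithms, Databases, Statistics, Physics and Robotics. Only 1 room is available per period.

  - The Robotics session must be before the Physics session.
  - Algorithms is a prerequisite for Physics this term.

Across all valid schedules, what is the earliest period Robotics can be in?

period 1

Downstream work caps Robotics at period 4.
Robotics at period 1 is achievable: Statistics in period 5, Robotics in period 1, Algorithms in period 2, Physics in period 3, Databases in period 4.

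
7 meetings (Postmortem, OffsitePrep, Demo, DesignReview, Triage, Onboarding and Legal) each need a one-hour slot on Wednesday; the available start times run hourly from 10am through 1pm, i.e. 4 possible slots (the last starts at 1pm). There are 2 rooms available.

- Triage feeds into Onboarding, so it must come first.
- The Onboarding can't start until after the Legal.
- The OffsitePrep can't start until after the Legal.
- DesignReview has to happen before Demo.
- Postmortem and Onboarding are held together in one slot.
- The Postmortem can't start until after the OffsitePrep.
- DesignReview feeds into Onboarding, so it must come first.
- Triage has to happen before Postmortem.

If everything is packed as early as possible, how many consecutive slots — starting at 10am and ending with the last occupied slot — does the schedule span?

4

The precedence chain requires at least 3 distinct slots.
With at most 2 per slot and 7 meetings, at least 4 slots are needed.
4 works (last occupied slot: 1pm): for example DesignReview=10am; Onboarding=12pm; Postmortem=12pm; OffsitePrep=11am; Demo=1pm; Triage=11am; Legal=10am.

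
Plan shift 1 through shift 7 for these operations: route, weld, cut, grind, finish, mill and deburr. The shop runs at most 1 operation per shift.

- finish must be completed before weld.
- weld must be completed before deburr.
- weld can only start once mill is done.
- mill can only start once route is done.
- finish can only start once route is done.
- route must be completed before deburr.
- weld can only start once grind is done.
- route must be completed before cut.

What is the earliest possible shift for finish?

Precedence pushes finish to at least shift 2; downstream work caps finish at shift 5.
finish at shift 2 is achievable: weld -> shift 5; grind -> shift 4; finish -> shift 2; deburr -> shift 6; cut -> shift 7; route -> shift 1; mill -> shift 3.

shift 2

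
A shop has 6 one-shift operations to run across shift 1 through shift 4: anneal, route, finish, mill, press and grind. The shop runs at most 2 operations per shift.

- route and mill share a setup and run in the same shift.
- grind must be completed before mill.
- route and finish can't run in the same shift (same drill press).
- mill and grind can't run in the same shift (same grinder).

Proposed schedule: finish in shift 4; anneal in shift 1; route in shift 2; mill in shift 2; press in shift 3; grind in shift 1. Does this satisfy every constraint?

grind must be completed before mill — holds.
route and finish can't run in the same shift (same drill press) — holds.
route and mill share a setup and run in the same shift — holds.
mill and grind can't run in the same shift (same grinder) — holds.
The shop runs at most 2 operations per shift — holds.

Yes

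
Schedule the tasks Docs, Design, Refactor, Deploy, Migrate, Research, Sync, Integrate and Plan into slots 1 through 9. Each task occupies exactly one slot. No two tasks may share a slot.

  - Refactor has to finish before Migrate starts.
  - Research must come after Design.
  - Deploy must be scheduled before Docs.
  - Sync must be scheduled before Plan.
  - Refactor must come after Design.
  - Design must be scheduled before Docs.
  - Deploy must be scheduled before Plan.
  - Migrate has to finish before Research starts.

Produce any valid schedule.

Deploy=2; Plan=8; Research=6; Integrate=9; Design=1; Sync=7; Migrate=5; Refactor=4; Docs=3

Checking: Design(1) before Docs(3); Refactor(4) before Migrate(5); Migrate(5) before Research(6); Design(1) before Refactor(4); Sync(7) before Plan(8); Design(1) before Research(6); Deploy(2) before Plan(8); Deploy(2) before Docs(3); max 1 per slot (cap 1).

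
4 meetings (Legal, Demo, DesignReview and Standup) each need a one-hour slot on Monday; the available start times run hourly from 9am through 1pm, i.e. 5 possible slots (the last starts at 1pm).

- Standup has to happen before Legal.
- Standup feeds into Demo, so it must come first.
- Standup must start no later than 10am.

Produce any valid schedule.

Demo=10am, DesignReview=9am, Standup=9am, Legal=10am

Checking: Standup(9am) before Legal(10am); Standup(9am) before Demo(10am); Standup=9am in [9am,10am].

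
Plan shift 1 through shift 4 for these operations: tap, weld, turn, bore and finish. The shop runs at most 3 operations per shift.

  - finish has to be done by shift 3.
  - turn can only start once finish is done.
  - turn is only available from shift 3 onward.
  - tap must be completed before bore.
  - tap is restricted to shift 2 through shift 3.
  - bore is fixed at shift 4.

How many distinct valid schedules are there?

Splitting on tap: it can be shift 2 (20), shift 3 (20). Listing each branch's schedules as (weld, turn, bore, finish) by shift number:
tap=shift 2: (1,3,4,1) (1,3,4,2) (1,4,4,1) (1,4,4,2) (1,4,4,3) (2,3,4,1) (2,3,4,2) (2,4,4,1) (2,4,4,2) (2,4,4,3) (3,3,4,1) (3,3,4,2) (3,4,4,1) (3,4,4,2) (3,4,4,3) (4,3,4,1) (4,3,4,2) (4,4,4,1) (4,4,4,2) (4,4,4,3) — 20.
tap=shift 3: (1,3,4,1) (1,3,4,2) (1,4,4,1) (1,4,4,2) (1,4,4,3) (2,3,4,1) (2,3,4,2) (2,4,4,1) (2,4,4,2) (2,4,4,3) (3,3,4,1) (3,3,4,2) (3,4,4,1) (3,4,4,2) (3,4,4,3) (4,3,4,1) (4,3,4,2) (4,4,4,1) (4,4,4,2) (4,4,4,3) — 20.
Summing: 20 + 20 = 40.

40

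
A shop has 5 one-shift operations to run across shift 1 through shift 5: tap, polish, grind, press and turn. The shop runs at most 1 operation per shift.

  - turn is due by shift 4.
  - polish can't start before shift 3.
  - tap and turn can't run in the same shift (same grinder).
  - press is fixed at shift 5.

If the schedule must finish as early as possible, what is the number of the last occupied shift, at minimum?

With at most 1 per shift and 5 operations, at least 5 shifts are needed.
press can't be placed before shift 5, so the schedule must run through at least shift 5.
5 works (last occupied shift: shift 5): for example polish in shift 3; tap in shift 2; turn in shift 1; grind in shift 4; press in shift 5.

5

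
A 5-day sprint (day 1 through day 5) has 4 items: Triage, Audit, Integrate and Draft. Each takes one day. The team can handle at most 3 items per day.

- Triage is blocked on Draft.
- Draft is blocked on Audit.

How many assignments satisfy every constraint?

50

Splitting on Triage: it can be day 3 (5), day 4 (15), day 5 (30). Listing each branch's schedules as (Audit, Integrate, Draft) by day number:
Triage=day 3: (1,1,2) (1,2,2) (1,3,2) (1,4,2) (1,5,2) — 5.
Triage=day 4: (1,1,2) (1,1,3) (1,2,2) (1,2,3) (1,3,2) (1,3,3) (1,4,2) (1,4,3) (1,5,2) (1,5,3) (2,1,3) (2,2,3) (2,3,3) (2,4,3) (2,5,3) — 15.
Triage=day 5: (1,1,2) (1,1,3) (1,1,4) (1,2,2) (1,2,3) (1,2,4) (1,3,2) (1,3,3) (1,3,4) (1,4,2) (1,4,3) (1,4,4) (1,5,2) (1,5,3) (1,5,4) (2,1,3) (2,1,4) (2,2,3) (2,2,4) (2,3,3) (2,3,4) (2,4,3) (2,4,4) (2,5,3) (2,5,4) (3,1,4) (3,2,4) (3,3,4) (3,4,4) (3,5,4) — 30.
Summing: 5 + 15 + 30 = 50.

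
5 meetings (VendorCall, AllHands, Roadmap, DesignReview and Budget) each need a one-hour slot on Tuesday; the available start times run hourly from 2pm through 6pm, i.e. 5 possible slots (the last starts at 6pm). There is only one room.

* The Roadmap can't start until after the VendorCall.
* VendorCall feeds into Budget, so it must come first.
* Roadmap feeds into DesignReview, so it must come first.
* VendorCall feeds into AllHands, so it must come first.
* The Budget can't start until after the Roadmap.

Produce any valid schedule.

Budget in 4pm, AllHands in 5pm, DesignReview in 6pm, Roadmap in 3pm, VendorCall in 2pm

Checking: Roadmap(3pm) before DesignReview(6pm); VendorCall(2pm) before Budget(4pm); VendorCall(2pm) before AllHands(5pm); VendorCall(2pm) before Roadmap(3pm); Roadmap(3pm) before Budget(4pm); max 1 per slot (cap 1).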